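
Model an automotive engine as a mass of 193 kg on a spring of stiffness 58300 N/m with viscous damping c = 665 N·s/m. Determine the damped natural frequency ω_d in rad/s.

ω_n = √(k/m) = √(58300/193) = 17.38 rad/s.
Critical damping c_c = 2√(k·m) = 2√(58300 × 193) = 6709 N·s/m, so ζ = c/c_c = 665/6709 = 0.09912.
ω_d = ω_n√(1 − ζ²) = 17.38 × √(1 − 0.00983) = 17.29 rad/s.

17.3 rad/s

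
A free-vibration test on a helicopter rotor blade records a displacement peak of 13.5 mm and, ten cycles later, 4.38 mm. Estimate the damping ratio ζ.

0.0179

Logarithmic decrement δ = (1/n)·ln(x₀/x_n) = (1/10)·ln(13.5/4.38) = (1/10)·ln(3.082) = 0.1126.
ζ = δ/√(4π² + δ²) = 0.1126/√(39.48 + 0.0127) = 0.1126/6.284 = 0.01791.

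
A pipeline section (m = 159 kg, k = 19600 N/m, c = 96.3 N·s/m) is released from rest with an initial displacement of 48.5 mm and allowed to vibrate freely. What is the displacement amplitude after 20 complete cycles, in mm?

ζ = c/(2√(km)) = 96.3/(2√(19600 × 159)) = 96.3/3531 = 0.02728.
Logarithmic decrement δ = 2πζ/√(1 − ζ²) = 2π × 0.02728/√(1 − 0.000744) = 0.1714.
After n cycles, x_n/x₀ = e^(−nδ), so x_20 = 48.5 × e^(−20 × 0.1714) = 48.5 × 0.03243 = 1.573 mm.

1.57 mm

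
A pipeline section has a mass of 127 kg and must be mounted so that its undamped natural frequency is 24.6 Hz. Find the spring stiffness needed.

3030000 N/m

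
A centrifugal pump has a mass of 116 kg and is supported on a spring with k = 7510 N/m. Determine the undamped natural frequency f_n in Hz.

ω_n = √(k/m) = √(7510/116) = √64.74 = 8.046 rad/s.
f_n = ω_n/(2π) = 8.046/6.283 = 1.281 Hz.

1.28 Hz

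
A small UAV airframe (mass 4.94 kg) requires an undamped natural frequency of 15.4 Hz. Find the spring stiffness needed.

46300 N/m

ω_n = 2πf_n = 2π × 15.4 = 96.76 rad/s.
k = m·ω_n² = 4.94 × 96.76² = 4.94 × 9363 = 46250 N/m.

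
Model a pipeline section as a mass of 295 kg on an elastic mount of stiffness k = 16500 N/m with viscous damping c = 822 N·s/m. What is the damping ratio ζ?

0.186

ω_n = √(k/m) = √(16500/295) = 7.479 rad/s.
Critical damping c_c = 2√(k·m) = 2√(16500 × 295) = 4412 N·s/m, so ζ = c/c_c = 822/4412 = 0.1863.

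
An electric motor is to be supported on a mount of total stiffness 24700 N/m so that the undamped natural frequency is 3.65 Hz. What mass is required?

47.0 kg

ω_n = 2πf_n = 2π × 3.65 = 22.93 rad/s.
m = k/ω_n² = 24700/22.93² = 24700/526.0 = 46.96 kg.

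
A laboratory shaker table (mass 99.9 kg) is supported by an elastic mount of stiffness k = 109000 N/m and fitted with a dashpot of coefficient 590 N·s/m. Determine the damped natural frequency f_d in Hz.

5.24 Hz

ω_n = √(k/m) = √(109000/99.9) = 33.03 rad/s.
Critical damping c_c = 2√(k·m) = 2√(109000 × 99.9) = 6600 N·s/m, so ζ = c/c_c = 590/6600 = 0.08940.
ω_d = ω_n√(1 − ζ²) = 33.03 × √(1 − 0.00799) = 32.90 rad/s.
f_d = ω_d/(2π) = 5.236 Hz.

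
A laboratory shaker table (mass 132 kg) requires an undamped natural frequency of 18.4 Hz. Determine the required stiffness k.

1760000 N/m

ω_n = 2πf_n = 2π × 18.4 = 115.6 rad/s.
k = m·ω_n² = 132 × 115.6² = 132 × 13370 = 1764000 N/m.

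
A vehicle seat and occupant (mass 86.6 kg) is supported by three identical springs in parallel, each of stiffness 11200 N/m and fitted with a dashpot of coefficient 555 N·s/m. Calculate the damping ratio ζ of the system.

Parallel springs add: k_eq = 3 × 11200 = 33600 N/m.
ω_n = √(k_eq/m) = √(33600/86.6) = 19.70 rad/s.
Critical damping c_c = 2√(k_eq·m) = 2√(33600 × 86.6) = 3412 N·s/m, so ζ = c/c_c = 555/3412 = 0.1627.

0.163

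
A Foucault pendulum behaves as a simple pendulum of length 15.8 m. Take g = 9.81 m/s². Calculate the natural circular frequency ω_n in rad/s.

For a simple pendulum ω_n = √(g/L) = √(9.81/15.8) = √0.6209 = 0.7880 rad/s.

0.788 rad/s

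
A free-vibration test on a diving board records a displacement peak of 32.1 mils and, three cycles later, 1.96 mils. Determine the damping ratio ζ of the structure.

0.147

Logarithmic decrement δ = (1/n)·ln(x₀/x_n) = (1/3)·ln(32.1/1.96) = (1/3)·ln(16.38) = 0.9320.
ζ = δ/√(4π² + δ²) = 0.9320/√(39.48 + 0.869) = 0.9320/6.352 = 0.1467.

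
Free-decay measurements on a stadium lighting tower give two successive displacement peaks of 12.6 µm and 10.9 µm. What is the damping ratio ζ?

0.0231

Logarithmic decrement δ = (1/n)·ln(x₀/x_n) = (1/1)·ln(12.6/10.9) = (1/1)·ln(1.156) = 0.1449.
ζ = δ/√(4π² + δ²) = 0.1449/√(39.48 + 0.0210) = 0.1449/6.285 = 0.02306.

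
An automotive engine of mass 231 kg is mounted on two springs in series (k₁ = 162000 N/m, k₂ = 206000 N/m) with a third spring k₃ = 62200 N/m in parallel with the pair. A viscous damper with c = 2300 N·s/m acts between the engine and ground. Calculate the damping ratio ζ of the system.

0.194

Series pair: k_s = k₁k₂/(k₁+k₂) = (162000)(206000)/(162000 + 206000) = 90680 N/m. In parallel with k₃: k_eq = 90680 + 62200 = 152900 N/m.
ω_n = √(k_eq/m) = √(152900/231) = 25.73 rad/s.
Critical damping c_c = 2√(k_eq·m) = 2√(152900 × 231) = 11890 N·s/m, so ζ = c/c_c = 2300/11890 = 0.1935.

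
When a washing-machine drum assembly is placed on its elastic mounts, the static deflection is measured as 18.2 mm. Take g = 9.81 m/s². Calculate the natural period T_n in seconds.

0.271 s

ω_n = √(g/δ_st) = √(9.81/0.0182) = √539.0 = 23.22 rad/s.
T_n = 2π/ω_n = 6.283/23.22 = 0.2706 s.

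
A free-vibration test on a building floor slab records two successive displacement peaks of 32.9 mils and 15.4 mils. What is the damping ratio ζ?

0.120

Logarithmic decrement δ = (1/n)·ln(x₀/x_n) = (1/1)·ln(32.9/15.4) = (1/1)·ln(2.136) = 0.7591.
ζ = δ/√(4π² + δ²) = 0.7591/√(39.48 + 0.576) = 0.7591/6.329 = 0.1199.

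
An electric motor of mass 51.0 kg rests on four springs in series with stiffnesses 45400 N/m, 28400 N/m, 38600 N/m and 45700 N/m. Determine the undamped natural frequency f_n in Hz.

2.17 Hz

Series springs: 1/k_eq = 1/45400 + 1/28400 + 1/38600 + 1/45700 = 0.0001050, so k_eq = 9521 N/m.
ω_n = √(k_eq/m) = √(9521/51.0) = √186.7 = 13.66 rad/s.
f_n = ω_n/(2π) = 13.66/6.283 = 2.175 Hz.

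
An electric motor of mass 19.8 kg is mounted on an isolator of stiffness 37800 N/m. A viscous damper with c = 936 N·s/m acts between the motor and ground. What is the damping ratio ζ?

ω_n = √(k/m) = √(37800/19.8) = 43.69 rad/s.
Critical damping c_c = 2√(k·m) = 2√(37800 × 19.8) = 1730 N·s/m, so ζ = c/c_c = 936/1730 = 0.5410.

0.541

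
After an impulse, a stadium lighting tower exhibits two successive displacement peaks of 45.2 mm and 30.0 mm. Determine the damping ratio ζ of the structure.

0.0651

Logarithmic decrement δ = (1/n)·ln(x₀/x_n) = (1/1)·ln(45.2/30.0) = (1/1)·ln(1.507) = 0.4099.
ζ = δ/√(4π² + δ²) = 0.4099/√(39.48 + 0.168) = 0.4099/6.297 = 0.06510.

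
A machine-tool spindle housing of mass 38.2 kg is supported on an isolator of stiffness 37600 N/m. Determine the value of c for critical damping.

2400 N·s/m

c_c = 2√(k·m) = 2√(37600 × 38.2) = 2 × 1198 = 2397 N·s/m.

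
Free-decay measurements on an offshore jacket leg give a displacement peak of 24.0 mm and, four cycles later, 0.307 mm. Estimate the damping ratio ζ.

0.171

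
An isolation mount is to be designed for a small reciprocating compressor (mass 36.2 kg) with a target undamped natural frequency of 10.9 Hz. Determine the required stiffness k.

170000 N/m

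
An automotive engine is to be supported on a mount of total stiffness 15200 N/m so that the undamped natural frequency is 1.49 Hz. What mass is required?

173 kg

ω_n = 2πf_n = 2π × 1.49 = 9.362 rad/s.
m = k/ω_n² = 15200/9.362² = 15200/87.65 = 173.4 kg.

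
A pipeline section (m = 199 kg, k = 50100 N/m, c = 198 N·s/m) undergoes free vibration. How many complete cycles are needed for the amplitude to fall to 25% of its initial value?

8 cycles

ζ = c/(2√(km)) = 198/(2√(50100 × 199)) = 198/6315 = 0.03135.
Logarithmic decrement δ = 2πζ/√(1 − ζ²) = 2π × 0.03135/√(1 − 0.000983) = 0.1971.
x_n/x₀ = e^(−nδ) ≤ 0.25; take ln: n ≥ ln(1/0.25)/δ = 1.386/0.1971 = 7.034.
So 8 complete cycles are required.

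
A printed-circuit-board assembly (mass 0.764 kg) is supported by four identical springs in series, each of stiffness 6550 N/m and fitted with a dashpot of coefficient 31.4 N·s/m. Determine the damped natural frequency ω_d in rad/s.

41.5 rad/s

Series springs: 1/k_eq = 4/6550, so k_eq = 6550/4 = 1638 N/m.
ω_n = √(k_eq/m) = √(1638/0.764) = 46.30 rad/s.
Critical damping c_c = 2√(k_eq·m) = 2√(1638 × 0.764) = 70.74 N·s/m, so ζ = c/c_c = 31.4/70.74 = 0.4439.
ω_d = ω_n√(1 − ζ²) = 46.30 × √(1 − 0.197) = 41.49 rad/s.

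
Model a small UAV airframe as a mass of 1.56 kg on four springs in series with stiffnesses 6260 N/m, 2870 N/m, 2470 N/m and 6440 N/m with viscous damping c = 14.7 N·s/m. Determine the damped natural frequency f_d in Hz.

Series springs: 1/k_eq = 1/6260 + 1/2870 + 1/2470 + 1/6440 = 0.001068, so k_eq = 936.1 N/m.
ω_n = √(k_eq/m) = √(936.1/1.56) = 24.50 rad/s.
Critical damping c_c = 2√(k_eq·m) = 2√(936.1 × 1.56) = 76.43 N·s/m, so ζ = c/c_c = 14.7/76.43 = 0.1923.
ω_d = ω_n√(1 − ζ²) = 24.50 × √(1 − 0.0370) = 24.04 rad/s.
f_d = ω_d/(2π) = 3.826 Hz.

3.83 Hz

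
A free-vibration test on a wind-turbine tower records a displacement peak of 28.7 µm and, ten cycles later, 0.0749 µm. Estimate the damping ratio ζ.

Logarithmic decrement δ = (1/n)·ln(x₀/x_n) = (1/10)·ln(28.7/0.0749) = (1/10)·ln(383.2) = 0.5948.
ζ = δ/√(4π² + δ²) = 0.5948/√(39.48 + 0.354) = 0.5948/6.311 = 0.09425.

0.0943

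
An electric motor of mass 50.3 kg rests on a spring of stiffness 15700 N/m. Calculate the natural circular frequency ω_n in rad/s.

ω_n = √(k/m) = √(15700/50.3) = √312.1 = 17.67 rad/s.

17.7 rad/s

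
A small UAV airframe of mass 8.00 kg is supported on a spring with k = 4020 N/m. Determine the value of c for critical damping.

c_c = 2√(k·m) = 2√(4020 × 8.00) = 2 × 179.3 = 358.7 N·s/m.

359 N·s/m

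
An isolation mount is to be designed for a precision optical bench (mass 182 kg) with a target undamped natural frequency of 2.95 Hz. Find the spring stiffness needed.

ω_n = 2πf_n = 2π × 2.95 = 18.54 rad/s.
k = m·ω_n² = 182 × 18.54² = 182 × 343.6 = 62530 N/m.

62500 N/m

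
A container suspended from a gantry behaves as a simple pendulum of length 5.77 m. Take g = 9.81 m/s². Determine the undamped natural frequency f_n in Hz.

0.208 Hz

For a simple pendulum ω_n = √(g/L) = √(9.81/5.77) = √1.700 = 1.304 rad/s.
f_n = ω_n/(2π) = 1.304/6.283 = 0.2075 Hz.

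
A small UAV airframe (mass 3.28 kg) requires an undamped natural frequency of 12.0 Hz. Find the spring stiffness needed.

18600 N/m

ω_n = 2πf_n = 2π × 12.0 = 75.40 rad/s.
k = m·ω_n² = 3.28 × 75.40² = 3.28 × 5685 = 18650 N/m.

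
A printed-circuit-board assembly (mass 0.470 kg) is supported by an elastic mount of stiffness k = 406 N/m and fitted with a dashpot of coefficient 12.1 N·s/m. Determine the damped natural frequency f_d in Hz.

4.21 Hz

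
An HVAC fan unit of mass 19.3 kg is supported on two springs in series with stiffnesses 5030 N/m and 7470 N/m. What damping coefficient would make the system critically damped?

482 N·s/m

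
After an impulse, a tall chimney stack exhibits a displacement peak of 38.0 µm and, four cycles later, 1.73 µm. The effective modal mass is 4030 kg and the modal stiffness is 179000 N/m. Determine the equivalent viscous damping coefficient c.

6550 N·s/m

Logarithmic decrement δ = (1/n)·ln(x₀/x_n) = (1/4)·ln(38.0/1.73) = (1/4)·ln(21.97) = 0.7724.
ζ = δ/√(4π² + δ²) = 0.7724/√(39.48 + 0.597) = 0.7724/6.330 = 0.1220.
c = ζ · 2√(km) = 0.1220 × 2√(179000 × 4030) = 0.1220 × 53720 = 6554 N·s/m.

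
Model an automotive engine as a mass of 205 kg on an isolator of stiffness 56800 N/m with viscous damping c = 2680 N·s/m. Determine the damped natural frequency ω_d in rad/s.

ω_n = √(k/m) = √(56800/205) = 16.65 rad/s.
Critical damping c_c = 2√(k·m) = 2√(56800 × 205) = 6825 N·s/m, so ζ = c/c_c = 2680/6825 = 0.3927.
ω_d = ω_n√(1 − ζ²) = 16.65 × √(1 − 0.154) = 15.31 rad/s.

15.3 rad/s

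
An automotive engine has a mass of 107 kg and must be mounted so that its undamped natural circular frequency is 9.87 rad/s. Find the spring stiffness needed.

10400 N/m

k = m·ω_n² = 107 × 9.870² = 107 × 97.42 = 10420 N/m.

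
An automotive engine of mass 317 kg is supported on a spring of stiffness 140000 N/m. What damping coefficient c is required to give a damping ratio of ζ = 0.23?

3060 N·s/m

c_c = 2√(k·m) = 2√(140000 × 317) = 13320 N·s/m.
c = ζ·c_c = 0.23 × 13320 = 3064 N·s/m.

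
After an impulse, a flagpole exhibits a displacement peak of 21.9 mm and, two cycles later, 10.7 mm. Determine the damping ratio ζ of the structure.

Logarithmic decrement δ = (1/n)·ln(x₀/x_n) = (1/2)·ln(21.9/10.7) = (1/2)·ln(2.047) = 0.3581.
ζ = δ/√(4π² + δ²) = 0.3581/√(39.48 + 0.128) = 0.3581/6.293 = 0.05690.

0.0569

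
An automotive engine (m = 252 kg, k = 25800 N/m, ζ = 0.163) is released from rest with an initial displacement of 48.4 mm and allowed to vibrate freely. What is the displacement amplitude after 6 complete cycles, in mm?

Logarithmic decrement δ = 2πζ/√(1 − ζ²) = 2π × 0.1630/√(1 − 0.0266) = 1.038.
After n cycles, x_n/x₀ = e^(−nδ), so x_6 = 48.4 × e^(−6 × 1.038) = 48.4 × 0.001973 = 0.09549 mm.

0.0955 mm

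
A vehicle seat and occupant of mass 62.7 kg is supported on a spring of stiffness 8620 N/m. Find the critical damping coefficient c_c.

1470 N·s/m

c_c = 2√(k·m) = 2√(8620 × 62.7) = 2 × 735.2 = 1470 N·s/m.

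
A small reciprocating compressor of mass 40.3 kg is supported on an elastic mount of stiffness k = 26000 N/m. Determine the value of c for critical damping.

2050 N·s/m

c_c = 2√(k·m) = 2√(26000 × 40.3) = 2 × 1024 = 2047 N·s/m.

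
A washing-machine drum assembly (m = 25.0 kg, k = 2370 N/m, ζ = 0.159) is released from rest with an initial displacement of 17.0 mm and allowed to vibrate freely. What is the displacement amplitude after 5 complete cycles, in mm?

Logarithmic decrement δ = 2πζ/√(1 − ζ²) = 2π × 0.1590/√(1 − 0.0253) = 1.012.
After n cycles, x_n/x₀ = e^(−nδ), so x_5 = 17.0 × e^(−5 × 1.012) = 17.0 × 0.006349 = 0.1079 mm.

0.108 mm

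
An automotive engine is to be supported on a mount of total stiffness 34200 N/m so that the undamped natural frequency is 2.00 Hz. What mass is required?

ω_n = 2πf_n = 2π × 2.00 = 12.57 rad/s.
m = k/ω_n² = 34200/12.57² = 34200/157.9 = 216.6 kg.

217 kg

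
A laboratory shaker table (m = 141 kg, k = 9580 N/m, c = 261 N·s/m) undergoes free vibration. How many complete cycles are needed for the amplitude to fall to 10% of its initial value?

4 cycles

ζ = c/(2√(km)) = 261/(2√(9580 × 141)) = 261/2324 = 0.1123.
Logarithmic decrement δ = 2πζ/√(1 − ζ²) = 2π × 0.1123/√(1 − 0.0126) = 0.7100.
x_n/x₀ = e^(−nδ) ≤ 0.1; take ln: n ≥ ln(1/0.1)/δ = 2.303/0.7100 = 3.243.
So 4 complete cycles are required.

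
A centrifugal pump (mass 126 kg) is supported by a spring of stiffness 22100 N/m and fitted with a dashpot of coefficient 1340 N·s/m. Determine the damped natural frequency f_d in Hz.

1.93 Hz

ω_n = √(k/m) = √(22100/126) = 13.24 rad/s.
Critical damping c_c = 2√(k·m) = 2√(22100 × 126) = 3337 N·s/m, so ζ = c/c_c = 1340/3337 = 0.4015.
ω_d = ω_n√(1 − ζ²) = 13.24 × √(1 − 0.161) = 12.13 rad/s.
f_d = ω_d/(2π) = 1.930 Hz.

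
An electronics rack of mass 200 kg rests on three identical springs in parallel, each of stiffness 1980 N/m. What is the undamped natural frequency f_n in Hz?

0.867 Hz

Parallel springs add: k_eq = 3 × 1980 = 5940 N/m.
ω_n = √(k_eq/m) = √(5940/200) = √29.70 = 5.450 rad/s.
f_n = ω_n/(2π) = 5.450/6.283 = 0.8674 Hz.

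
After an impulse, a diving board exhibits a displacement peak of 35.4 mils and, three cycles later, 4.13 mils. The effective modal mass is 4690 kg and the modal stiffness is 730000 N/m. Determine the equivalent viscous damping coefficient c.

Logarithmic decrement δ = (1/n)·ln(x₀/x_n) = (1/3)·ln(35.4/4.13) = (1/3)·ln(8.571) = 0.7161.
ζ = δ/√(4π² + δ²) = 0.7161/√(39.48 + 0.513) = 0.7161/6.324 = 0.1132.
c = ζ · 2√(km) = 0.1132 × 2√(730000 × 4690) = 0.1132 × 117000 = 13250 N·s/m.

13300 N·s/m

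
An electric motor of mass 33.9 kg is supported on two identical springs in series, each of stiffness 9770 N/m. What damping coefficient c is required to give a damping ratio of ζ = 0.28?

Series springs: 1/k_eq = 2/9770, so k_eq = 9770/2 = 4885 N/m.
c_c = 2√(k_eq·m) = 2√(4885 × 33.9) = 813.9 N·s/m.
c = ζ·c_c = 0.28 × 813.9 = 227.9 N·s/m.

228 N·s/m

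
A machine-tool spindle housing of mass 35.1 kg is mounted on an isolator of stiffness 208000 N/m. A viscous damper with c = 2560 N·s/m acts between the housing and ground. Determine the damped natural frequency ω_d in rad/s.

67.8 rad/s

ω_n = √(k/m) = √(208000/35.1) = 76.98 rad/s.
Critical damping c_c = 2√(k·m) = 2√(208000 × 35.1) = 5404 N·s/m, so ζ = c/c_c = 2560/5404 = 0.4737.
ω_d = ω_n√(1 − ζ²) = 76.98 × √(1 − 0.224) = 67.79 rad/s.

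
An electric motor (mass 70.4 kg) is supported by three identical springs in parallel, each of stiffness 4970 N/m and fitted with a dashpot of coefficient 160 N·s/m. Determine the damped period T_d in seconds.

Parallel springs add: k_eq = 3 × 4970 = 14910 N/m.
ω_n = √(k_eq/m) = √(14910/70.4) = 14.55 rad/s.
Critical damping c_c = 2√(k_eq·m) = 2√(14910 × 70.4) = 2049 N·s/m, so ζ = c/c_c = 160/2049 = 0.07808.
ω_d = ω_n√(1 − ζ²) = 14.55 × √(1 − 0.00610) = 14.51 rad/s.
T_d = 2π/ω_d = 0.4331 s.

0.433 s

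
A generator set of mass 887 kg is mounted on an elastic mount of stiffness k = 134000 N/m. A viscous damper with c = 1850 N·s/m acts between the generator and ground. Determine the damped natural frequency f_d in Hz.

ω_n = √(k/m) = √(134000/887) = 12.29 rad/s.
Critical damping c_c = 2√(k·m) = 2√(134000 × 887) = 21800 N·s/m, so ζ = c/c_c = 1850/21800 = 0.08485.
ω_d = ω_n√(1 − ζ²) = 12.29 × √(1 − 0.00720) = 12.25 rad/s.
f_d = ω_d/(2π) = 1.949 Hz.

1.95 Hz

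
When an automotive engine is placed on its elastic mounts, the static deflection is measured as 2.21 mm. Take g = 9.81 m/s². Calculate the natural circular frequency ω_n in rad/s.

66.6 rad/s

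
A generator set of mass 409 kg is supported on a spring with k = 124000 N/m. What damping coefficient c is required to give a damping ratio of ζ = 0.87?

c_c = 2√(k·m) = 2√(124000 × 409) = 14240 N·s/m.
c = ζ·c_c = 0.87 × 14240 = 12390 N·s/m.

12400 N·s/m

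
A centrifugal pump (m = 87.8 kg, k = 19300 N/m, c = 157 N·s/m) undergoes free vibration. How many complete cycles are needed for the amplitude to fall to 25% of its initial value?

4 cycles

ζ = c/(2√(km)) = 157/(2√(19300 × 87.8)) = 157/2603 = 0.06030.
Logarithmic decrement δ = 2πζ/√(1 − ζ²) = 2π × 0.06030/√(1 − 0.00364) = 0.3796.
x_n/x₀ = e^(−nδ) ≤ 0.25; take ln: n ≥ ln(1/0.25)/δ = 1.386/0.3796 = 3.652.
So 4 complete cycles are required.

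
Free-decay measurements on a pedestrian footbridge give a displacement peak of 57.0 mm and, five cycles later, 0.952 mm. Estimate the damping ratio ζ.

Logarithmic decrement δ = (1/n)·ln(x₀/x_n) = (1/5)·ln(57.0/0.952) = (1/5)·ln(59.87) = 0.8184.
ζ = δ/√(4π² + δ²) = 0.8184/√(39.48 + 0.670) = 0.8184/6.336 = 0.1292.

0.129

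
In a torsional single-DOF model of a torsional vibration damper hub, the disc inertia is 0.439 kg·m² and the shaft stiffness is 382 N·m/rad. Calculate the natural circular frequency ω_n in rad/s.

29.5 rad/s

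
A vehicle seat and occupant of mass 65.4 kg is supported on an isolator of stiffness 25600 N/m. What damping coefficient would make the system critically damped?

2590 N·s/m

c_c = 2√(k·m) = 2√(25600 × 65.4) = 2 × 1294 = 2588 N·s/m.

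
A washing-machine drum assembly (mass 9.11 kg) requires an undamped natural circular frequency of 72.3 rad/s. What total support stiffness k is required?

47600 N/m

k = m·ω_n² = 9.11 × 72.30² = 9.11 × 5227 = 47620 N/m.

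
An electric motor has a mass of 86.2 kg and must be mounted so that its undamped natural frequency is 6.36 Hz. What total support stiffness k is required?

138000 N/m

ω_n = 2πf_n = 2π × 6.36 = 39.96 rad/s.
k = m·ω_n² = 86.2 × 39.96² = 86.2 × 1597 = 137700 N/m.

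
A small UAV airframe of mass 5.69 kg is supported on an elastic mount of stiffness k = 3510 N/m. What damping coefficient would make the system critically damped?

c_c = 2√(k·m) = 2√(3510 × 5.69) = 2 × 141.3 = 282.6 N·s/m.

283 N·s/m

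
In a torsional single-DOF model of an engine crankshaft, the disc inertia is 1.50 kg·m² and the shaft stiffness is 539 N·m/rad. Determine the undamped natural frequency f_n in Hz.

3.02 Hz

ω_n = √(k_t/J) = √(539/1.50) = √359.3 = 18.96 rad/s.
f_n = ω_n/(2π) = 18.96/6.283 = 3.017 Hz.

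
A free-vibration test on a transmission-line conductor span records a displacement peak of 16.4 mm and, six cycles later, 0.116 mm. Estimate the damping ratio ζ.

Logarithmic decrement δ = (1/n)·ln(x₀/x_n) = (1/6)·ln(16.4/0.116) = (1/6)·ln(141.4) = 0.8252.
ζ = δ/√(4π² + δ²) = 0.8252/√(39.48 + 0.681) = 0.8252/6.337 = 0.1302.

0.130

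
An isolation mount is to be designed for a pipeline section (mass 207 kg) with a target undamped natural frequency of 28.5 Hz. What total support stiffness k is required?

ω_n = 2πf_n = 2π × 28.5 = 179.1 rad/s.
k = m·ω_n² = 207 × 179.1² = 207 × 32070 = 6638000 N/m.

6640000 N/m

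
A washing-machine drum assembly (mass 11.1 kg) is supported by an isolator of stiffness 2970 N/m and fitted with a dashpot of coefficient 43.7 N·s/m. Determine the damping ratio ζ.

0.120

ω_n = √(k/m) = √(2970/11.1) = 16.36 rad/s.
Critical damping c_c = 2√(k·m) = 2√(2970 × 11.1) = 363.1 N·s/m, so ζ = c/c_c = 43.7/363.1 = 0.1203.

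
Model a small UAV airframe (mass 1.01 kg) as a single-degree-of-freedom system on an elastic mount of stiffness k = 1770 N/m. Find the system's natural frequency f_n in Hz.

ω_n = √(k/m) = √(1770/1.01) = √1752 = 41.86 rad/s.
f_n = ω_n/(2π) = 41.86/6.283 = 6.663 Hz.

6.66 Hz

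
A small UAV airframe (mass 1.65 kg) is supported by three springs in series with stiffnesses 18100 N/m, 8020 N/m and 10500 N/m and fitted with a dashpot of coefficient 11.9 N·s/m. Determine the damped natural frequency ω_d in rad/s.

Series springs: 1/k_eq = 1/18100 + 1/8020 + 1/10500 = 0.0002752, so k_eq = 3634 N/m.
ω_n = √(k_eq/m) = √(3634/1.65) = 46.93 rad/s.
Critical damping c_c = 2√(k_eq·m) = 2√(3634 × 1.65) = 154.9 N·s/m, so ζ = c/c_c = 11.9/154.9 = 0.07684.
ω_d = ω_n√(1 − ζ²) = 46.93 × √(1 − 0.00590) = 46.79 rad/s.

46.8 rad/s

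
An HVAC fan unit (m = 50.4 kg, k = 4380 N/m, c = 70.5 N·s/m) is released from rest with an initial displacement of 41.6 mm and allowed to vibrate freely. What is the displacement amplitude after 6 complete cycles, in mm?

2.44 mm

ζ = c/(2√(km)) = 70.5/(2√(4380 × 50.4)) = 70.5/939.7 = 0.07503.
Logarithmic decrement δ = 2πζ/√(1 − ζ²) = 2π × 0.07503/√(1 − 0.00563) = 0.4727.
After n cycles, x_n/x₀ = e^(−nδ), so x_6 = 41.6 × e^(−6 × 0.4727) = 41.6 × 0.05864 = 2.439 mm.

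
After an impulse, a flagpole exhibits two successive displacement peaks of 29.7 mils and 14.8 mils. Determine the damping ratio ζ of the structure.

Logarithmic decrement δ = (1/n)·ln(x₀/x_n) = (1/1)·ln(29.7/14.8) = (1/1)·ln(2.007) = 0.6965.
ζ = δ/√(4π² + δ²) = 0.6965/√(39.48 + 0.485) = 0.6965/6.322 = 0.1102.

0.110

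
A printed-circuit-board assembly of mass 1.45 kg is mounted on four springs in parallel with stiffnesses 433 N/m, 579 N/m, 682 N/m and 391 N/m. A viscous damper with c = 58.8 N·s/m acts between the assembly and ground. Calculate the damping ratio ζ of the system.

Parallel springs add: k_eq = 433 + 579 + 682 + 391 = 2085 N/m.
ω_n = √(k_eq/m) = √(2085/1.45) = 37.92 rad/s.
Critical damping c_c = 2√(k_eq·m) = 2√(2085 × 1.45) = 110.0 N·s/m, so ζ = c/c_c = 58.8/110.0 = 0.5347.

0.535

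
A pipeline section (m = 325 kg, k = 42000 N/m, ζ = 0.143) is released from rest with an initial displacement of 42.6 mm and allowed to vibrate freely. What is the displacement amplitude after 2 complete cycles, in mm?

Logarithmic decrement δ = 2πζ/√(1 − ζ²) = 2π × 0.1430/√(1 − 0.0204) = 0.9078.
After n cycles, x_n/x₀ = e^(−nδ), so x_2 = 42.6 × e^(−2 × 0.9078) = 42.6 × 0.1627 = 6.932 mm.

6.93 mm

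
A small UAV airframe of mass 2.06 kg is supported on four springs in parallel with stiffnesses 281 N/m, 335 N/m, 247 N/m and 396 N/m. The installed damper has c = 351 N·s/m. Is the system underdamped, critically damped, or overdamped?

Parallel springs add: k_eq = 281 + 335 + 247 + 396 = 1259 N/m.
c_c = 2√(k_eq·m) = 101.9 N·s/m; ζ = c/c_c = 351/101.9 = 3.45.
Since ζ > 1 the system is overdamped.

overdamped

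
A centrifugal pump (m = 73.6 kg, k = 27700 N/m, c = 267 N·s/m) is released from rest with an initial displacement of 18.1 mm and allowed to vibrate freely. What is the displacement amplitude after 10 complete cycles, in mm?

0.0496 mm

ζ = c/(2√(km)) = 267/(2√(27700 × 73.6)) = 267/2856 = 0.09350.
Logarithmic decrement δ = 2πζ/√(1 − ζ²) = 2π × 0.09350/√(1 − 0.00874) = 0.5901.
After n cycles, x_n/x₀ = e^(−nδ), so x_10 = 18.1 × e^(−10 × 0.5901) = 18.1 × 0.002738 = 0.04956 mm.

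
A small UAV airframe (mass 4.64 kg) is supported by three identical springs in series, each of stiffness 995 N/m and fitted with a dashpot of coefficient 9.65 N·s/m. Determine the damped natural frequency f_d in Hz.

1.34 Hz

Series springs: 1/k_eq = 3/995, so k_eq = 995/3 = 331.7 N/m.
ω_n = √(k_eq/m) = √(331.7/4.64) = 8.455 rad/s.
Critical damping c_c = 2√(k_eq·m) = 2√(331.7 × 4.64) = 78.46 N·s/m, so ζ = c/c_c = 9.65/78.46 = 0.1230.
ω_d = ω_n√(1 − ζ²) = 8.455 × √(1 − 0.0151) = 8.390 rad/s.
f_d = ω_d/(2π) = 1.335 Hz.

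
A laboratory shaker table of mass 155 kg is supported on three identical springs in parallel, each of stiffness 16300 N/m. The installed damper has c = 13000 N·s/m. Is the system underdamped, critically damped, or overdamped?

overdamped

Parallel springs add: k_eq = 3 × 16300 = 48900 N/m.
c_c = 2√(k_eq·m) = 5506 N·s/m; ζ = c/c_c = 13000/5506 = 2.36.
Since ζ > 1 the system is overdamped.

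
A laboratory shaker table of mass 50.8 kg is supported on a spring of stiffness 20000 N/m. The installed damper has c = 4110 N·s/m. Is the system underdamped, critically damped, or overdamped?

overdamped

c_c = 2√(k·m) = 2016 N·s/m; ζ = c/c_c = 4110/2016 = 2.04.
Since ζ > 1 the system is overdamped.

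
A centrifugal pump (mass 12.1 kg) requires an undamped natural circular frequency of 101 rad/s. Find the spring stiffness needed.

123000 N/m

k = m·ω_n² = 12.1 × 101.0² = 12.1 × 10200 = 123400 N/m.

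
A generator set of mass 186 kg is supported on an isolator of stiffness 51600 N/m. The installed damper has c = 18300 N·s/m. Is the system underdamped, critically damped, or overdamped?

c_c = 2√(k·m) = 6196 N·s/m; ζ = c/c_c = 18300/6196 = 2.95.
Since ζ > 1 the system is overdamped.

overdamped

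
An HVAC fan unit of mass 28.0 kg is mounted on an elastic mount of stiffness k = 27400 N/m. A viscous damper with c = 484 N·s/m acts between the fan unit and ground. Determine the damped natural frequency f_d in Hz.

4.78 Hz

ω_n = √(k/m) = √(27400/28.0) = 31.28 rad/s.
Critical damping c_c = 2√(k·m) = 2√(27400 × 28.0) = 1752 N·s/m, so ζ = c/c_c = 484/1752 = 0.2763.
ω_d = ω_n√(1 − ζ²) = 31.28 × √(1 − 0.0763) = 30.06 rad/s.
f_d = ω_d/(2π) = 4.785 Hz.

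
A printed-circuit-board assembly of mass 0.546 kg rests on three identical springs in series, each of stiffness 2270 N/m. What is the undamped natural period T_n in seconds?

Series springs: 1/k_eq = 3/2270, so k_eq = 2270/3 = 756.7 N/m.
ω_n = √(k_eq/m) = √(756.7/0.546) = √1386 = 37.23 rad/s.
T_n = 2π/ω_n = 6.283/37.23 = 0.1688 s.

0.169 s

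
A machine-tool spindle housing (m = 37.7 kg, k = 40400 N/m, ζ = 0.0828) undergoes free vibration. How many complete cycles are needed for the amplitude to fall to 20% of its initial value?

4 cycles

Logarithmic decrement δ = 2πζ/√(1 − ζ²) = 2π × 0.08280/√(1 − 0.00686) = 0.5220.
x_n/x₀ = e^(−nδ) ≤ 0.2; take ln: n ≥ ln(1/0.2)/δ = 1.609/0.5220 = 3.083.
So 4 complete cycles are required.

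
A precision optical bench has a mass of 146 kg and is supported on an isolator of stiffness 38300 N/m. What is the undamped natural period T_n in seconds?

0.388 s

ω_n = √(k/m) = √(38300/146) = √262.3 = 16.20 rad/s.
T_n = 2π/ω_n = 6.283/16.20 = 0.3879 s.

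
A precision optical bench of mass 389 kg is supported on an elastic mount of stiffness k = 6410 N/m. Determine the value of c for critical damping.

c_c = 2√(k·m) = 2√(6410 × 389) = 2 × 1579 = 3158 N·s/m.

3160 N·s/m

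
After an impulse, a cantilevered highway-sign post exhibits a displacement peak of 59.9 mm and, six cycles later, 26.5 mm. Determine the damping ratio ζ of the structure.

0.0216

Logarithmic decrement δ = (1/n)·ln(x₀/x_n) = (1/6)·ln(59.9/26.5) = (1/6)·ln(2.260) = 0.1359.
ζ = δ/√(4π² + δ²) = 0.1359/√(39.48 + 0.0185) = 0.1359/6.285 = 0.02163.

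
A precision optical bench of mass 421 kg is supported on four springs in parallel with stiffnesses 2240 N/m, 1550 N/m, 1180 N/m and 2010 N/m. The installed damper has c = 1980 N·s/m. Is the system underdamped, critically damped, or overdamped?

Parallel springs add: k_eq = 2240 + 1550 + 1180 + 2010 = 6980 N/m.
c_c = 2√(k_eq·m) = 3428 N·s/m; ζ = c/c_c = 1980/3428 = 0.578.
Since ζ < 1 the system is underdamped.

underdamped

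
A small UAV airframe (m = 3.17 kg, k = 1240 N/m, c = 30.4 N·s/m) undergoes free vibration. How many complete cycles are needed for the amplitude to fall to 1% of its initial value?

ζ = c/(2√(km)) = 30.4/(2√(1240 × 3.17)) = 30.4/125.4 = 0.2424.
Logarithmic decrement δ = 2πζ/√(1 − ζ²) = 2π × 0.2424/√(1 − 0.0588) = 1.570.
x_n/x₀ = e^(−nδ) ≤ 0.01; take ln: n ≥ ln(1/0.01)/δ = 4.605/1.570 = 2.933.
So 3 complete cycles are required.

3 cycles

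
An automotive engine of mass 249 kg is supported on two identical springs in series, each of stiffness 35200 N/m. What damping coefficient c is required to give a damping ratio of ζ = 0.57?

2390 N·s/m

Series springs: 1/k_eq = 2/35200, so k_eq = 35200/2 = 17600 N/m.
c_c = 2√(k_eq·m) = 2√(17600 × 249) = 4187 N·s/m.
c = ζ·c_c = 0.57 × 4187 = 2386 N·s/m.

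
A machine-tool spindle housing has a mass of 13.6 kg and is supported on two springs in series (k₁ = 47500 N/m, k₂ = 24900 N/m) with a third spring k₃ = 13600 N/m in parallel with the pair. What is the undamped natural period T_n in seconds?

Series pair: k_s = k₁k₂/(k₁+k₂) = (47500)(24900)/(47500 + 24900) = 16340 N/m. In parallel with k₃: k_eq = 16340 + 13600 = 29940 N/m.
ω_n = √(k_eq/m) = √(29940/13.6) = √2201 = 46.92 rad/s.
T_n = 2π/ω_n = 6.283/46.92 = 0.1339 s.

0.134 s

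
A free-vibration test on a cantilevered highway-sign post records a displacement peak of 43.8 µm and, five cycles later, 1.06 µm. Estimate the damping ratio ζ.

Logarithmic decrement δ = (1/n)·ln(x₀/x_n) = (1/5)·ln(43.8/1.06) = (1/5)·ln(41.32) = 0.7443.
ζ = δ/√(4π² + δ²) = 0.7443/√(39.48 + 0.554) = 0.7443/6.327 = 0.1176.

0.118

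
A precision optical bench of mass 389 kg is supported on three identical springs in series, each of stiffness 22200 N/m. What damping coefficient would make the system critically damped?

3390 N·s/m

Series springs: 1/k_eq = 3/22200, so k_eq = 22200/3 = 7400 N/m.
c_c = 2√(k_eq·m) = 2√(7400 × 389) = 2 × 1697 = 3393 N·s/m.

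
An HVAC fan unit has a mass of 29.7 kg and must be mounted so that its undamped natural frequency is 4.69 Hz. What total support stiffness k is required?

25800 N/m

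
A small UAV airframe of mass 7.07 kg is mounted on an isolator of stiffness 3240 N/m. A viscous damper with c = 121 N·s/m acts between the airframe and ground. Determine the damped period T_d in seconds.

0.320 s

ω_n = √(k/m) = √(3240/7.07) = 21.41 rad/s.
Critical damping c_c = 2√(k·m) = 2√(3240 × 7.07) = 302.7 N·s/m, so ζ = c/c_c = 121/302.7 = 0.3997.
ω_d = ω_n√(1 − ζ²) = 21.41 × √(1 − 0.160) = 19.62 rad/s.
T_d = 2π/ω_d = 0.3202 s.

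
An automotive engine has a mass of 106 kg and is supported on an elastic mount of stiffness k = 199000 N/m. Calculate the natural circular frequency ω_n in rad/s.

43.3 rad/s

ω_n = √(k/m) = √(199000/106) = √1877 = 43.33 rad/s.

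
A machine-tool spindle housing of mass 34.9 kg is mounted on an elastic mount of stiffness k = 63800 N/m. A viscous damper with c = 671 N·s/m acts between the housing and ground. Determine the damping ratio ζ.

ω_n = √(k/m) = √(63800/34.9) = 42.76 rad/s.
Critical damping c_c = 2√(k·m) = 2√(63800 × 34.9) = 2984 N·s/m, so ζ = c/c_c = 671/2984 = 0.2248.

0.225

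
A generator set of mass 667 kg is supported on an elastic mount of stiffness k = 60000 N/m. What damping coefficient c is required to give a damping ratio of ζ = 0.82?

10400 N·s/m

c_c = 2√(k·m) = 2√(60000 × 667) = 12650 N·s/m.
c = ζ·c_c = 0.82 × 12650 = 10370 N·s/m.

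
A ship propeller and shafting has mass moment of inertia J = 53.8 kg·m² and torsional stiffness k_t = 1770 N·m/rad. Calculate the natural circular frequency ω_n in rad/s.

5.74 rad/s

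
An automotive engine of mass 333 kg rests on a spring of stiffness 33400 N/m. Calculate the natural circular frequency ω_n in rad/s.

10.0 rad/s

ω_n = √(k/m) = √(33400/333) = √100.3 = 10.02 rad/s.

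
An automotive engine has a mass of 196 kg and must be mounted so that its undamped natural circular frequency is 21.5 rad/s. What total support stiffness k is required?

k = m·ω_n² = 196 × 21.50² = 196 × 462.2 = 90600 N/m.

90600 N/m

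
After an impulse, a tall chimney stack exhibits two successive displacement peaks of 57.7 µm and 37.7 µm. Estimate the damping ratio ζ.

0.0676

Logarithmic decrement δ = (1/n)·ln(x₀/x_n) = (1/1)·ln(57.7/37.7) = (1/1)·ln(1.531) = 0.4256.
ζ = δ/√(4π² + δ²) = 0.4256/√(39.48 + 0.181) = 0.4256/6.298 = 0.06758.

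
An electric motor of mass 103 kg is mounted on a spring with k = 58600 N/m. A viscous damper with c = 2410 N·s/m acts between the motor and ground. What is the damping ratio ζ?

0.490

ω_n = √(k/m) = √(58600/103) = 23.85 rad/s.
Critical damping c_c = 2√(k·m) = 2√(58600 × 103) = 4914 N·s/m, so ζ = c/c_c = 2410/4914 = 0.4905.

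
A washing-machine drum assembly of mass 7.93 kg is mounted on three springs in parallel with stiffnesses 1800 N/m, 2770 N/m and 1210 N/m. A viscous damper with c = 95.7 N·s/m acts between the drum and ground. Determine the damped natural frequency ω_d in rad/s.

Parallel springs add: k_eq = 1800 + 2770 + 1210 = 5780 N/m.
ω_n = √(k_eq/m) = √(5780/7.93) = 27.00 rad/s.
Critical damping c_c = 2√(k_eq·m) = 2√(5780 × 7.93) = 428.2 N·s/m, so ζ = c/c_c = 95.7/428.2 = 0.2235.
ω_d = ω_n√(1 − ζ²) = 27.00 × √(1 − 0.0500) = 26.31 rad/s.

26.3 rad/s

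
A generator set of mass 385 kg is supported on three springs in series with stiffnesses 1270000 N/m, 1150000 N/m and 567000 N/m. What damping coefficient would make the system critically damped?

21200 N·s/m

Series springs: 1/k_eq = 1/1270000 + 1/1150000 + 1/567000 = 3.421×10^-6, so k_eq = 292300 N/m.
c_c = 2√(k_eq·m) = 2√(292300 × 385) = 2 × 10610 = 21220 N·s/m.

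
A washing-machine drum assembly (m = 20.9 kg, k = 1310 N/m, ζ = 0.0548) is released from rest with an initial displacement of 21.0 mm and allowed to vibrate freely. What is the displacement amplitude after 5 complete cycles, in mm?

3.74 mm

Logarithmic decrement δ = 2πζ/√(1 − ζ²) = 2π × 0.05480/√(1 − 0.00300) = 0.3448.
After n cycles, x_n/x₀ = e^(−nδ), so x_5 = 21.0 × e^(−5 × 0.3448) = 21.0 × 0.1783 = 3.745 mm.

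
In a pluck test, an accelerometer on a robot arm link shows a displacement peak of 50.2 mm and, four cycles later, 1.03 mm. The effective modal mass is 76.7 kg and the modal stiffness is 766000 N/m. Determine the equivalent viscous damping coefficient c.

2340 N·s/m

Logarithmic decrement δ = (1/n)·ln(x₀/x_n) = (1/4)·ln(50.2/1.03) = (1/4)·ln(48.74) = 0.9716.
ζ = δ/√(4π² + δ²) = 0.9716/√(39.48 + 0.944) = 0.9716/6.358 = 0.1528.
c = ζ · 2√(km) = 0.1528 × 2√(766000 × 76.7) = 0.1528 × 15330 = 2343 N·s/m.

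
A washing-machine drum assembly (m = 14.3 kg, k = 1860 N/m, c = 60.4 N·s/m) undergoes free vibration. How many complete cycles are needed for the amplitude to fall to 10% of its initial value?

2 cycles

ζ = c/(2√(km)) = 60.4/(2√(1860 × 14.3)) = 60.4/326.2 = 0.1852.
Logarithmic decrement δ = 2πζ/√(1 − ζ²) = 2π × 0.1852/√(1 − 0.0343) = 1.184.
x_n/x₀ = e^(−nδ) ≤ 0.1; take ln: n ≥ ln(1/0.1)/δ = 2.303/1.184 = 1.945.
So 2 complete cycles are required.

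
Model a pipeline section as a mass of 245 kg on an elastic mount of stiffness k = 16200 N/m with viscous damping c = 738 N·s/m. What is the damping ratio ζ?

ω_n = √(k/m) = √(16200/245) = 8.132 rad/s.
Critical damping c_c = 2√(k·m) = 2√(16200 × 245) = 3984 N·s/m, so ζ = c/c_c = 738/3984 = 0.1852.

0.185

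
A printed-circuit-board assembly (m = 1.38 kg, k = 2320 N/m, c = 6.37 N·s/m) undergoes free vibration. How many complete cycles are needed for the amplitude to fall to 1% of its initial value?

ζ = c/(2√(km)) = 6.37/(2√(2320 × 1.38)) = 6.37/113.2 = 0.05629.
Logarithmic decrement δ = 2πζ/√(1 − ζ²) = 2π × 0.05629/√(1 − 0.00317) = 0.3542.
x_n/x₀ = e^(−nδ) ≤ 0.01; take ln: n ≥ ln(1/0.01)/δ = 4.605/0.3542 = 13.00.
So 14 complete cycles are required.

14 cycles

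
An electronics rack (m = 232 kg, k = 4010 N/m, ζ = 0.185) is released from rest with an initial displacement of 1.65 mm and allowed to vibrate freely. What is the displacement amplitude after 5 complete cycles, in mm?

0.00446 mm

Logarithmic decrement δ = 2πζ/√(1 − ζ²) = 2π × 0.1850/√(1 − 0.0342) = 1.183.
After n cycles, x_n/x₀ = e^(−nδ), so x_5 = 1.65 × e^(−5 × 1.183) = 1.65 × 0.002701 = 0.004457 mm.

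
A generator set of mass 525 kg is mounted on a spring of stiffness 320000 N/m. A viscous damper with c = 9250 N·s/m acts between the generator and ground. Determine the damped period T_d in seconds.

0.272 s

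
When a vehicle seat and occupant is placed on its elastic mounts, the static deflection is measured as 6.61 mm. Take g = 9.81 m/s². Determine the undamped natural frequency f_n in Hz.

ω_n = √(g/δ_st) = √(9.81/0.00661) = √1484 = 38.52 rad/s.
f_n = ω_n/(2π) = 38.52/6.283 = 6.131 Hz.

6.13 Hz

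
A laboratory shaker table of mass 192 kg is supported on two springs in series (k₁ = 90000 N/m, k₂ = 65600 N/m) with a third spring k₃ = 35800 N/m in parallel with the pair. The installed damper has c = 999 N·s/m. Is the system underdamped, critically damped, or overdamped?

Series pair: k_s = k₁k₂/(k₁+k₂) = (90000)(65600)/(90000 + 65600) = 37940 N/m. In parallel with k₃: k_eq = 37940 + 35800 = 73740 N/m.
c_c = 2√(k_eq·m) = 7526 N·s/m; ζ = c/c_c = 999/7526 = 0.133.
Since ζ < 1 the system is underdamped.

underdamped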